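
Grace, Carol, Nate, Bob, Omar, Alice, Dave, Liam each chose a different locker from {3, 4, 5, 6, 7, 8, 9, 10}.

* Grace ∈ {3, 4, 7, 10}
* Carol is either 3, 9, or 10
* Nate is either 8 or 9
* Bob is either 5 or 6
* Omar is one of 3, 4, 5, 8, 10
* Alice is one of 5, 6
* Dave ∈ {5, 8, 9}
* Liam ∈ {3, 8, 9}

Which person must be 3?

Liam

The 8 variables together cover exactly {3, 4, 5, 6, 7, 8, 9, 10} — 8 values for 8 variables — and 7 appears only in Grace's list, so Grace = 7.
The 7 still-open variables draw from only 7 values {3, 4, 5, 6, 8, 9, 10}, so each is used; only Omar can be 4, hence Omar = 4.
The 6 still-open variables draw from only 6 values {3, 5, 6, 8, 9, 10}, so each is used; only Carol can be 10, hence Carol = 10.
The 5 still-open variables together cover exactly {3, 5, 6, 8, 9} — 5 values for 5 variables — and 3 appears only in Liam's list, so Liam = 3.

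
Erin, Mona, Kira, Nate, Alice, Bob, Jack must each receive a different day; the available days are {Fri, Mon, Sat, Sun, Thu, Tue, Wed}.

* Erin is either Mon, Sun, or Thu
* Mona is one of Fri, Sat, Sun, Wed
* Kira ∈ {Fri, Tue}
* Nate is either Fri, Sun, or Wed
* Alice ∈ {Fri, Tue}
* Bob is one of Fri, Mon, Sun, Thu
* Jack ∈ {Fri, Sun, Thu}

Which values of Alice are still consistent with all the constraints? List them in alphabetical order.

Fri, Tue

Among the 7 variables, Sat fits only Mona (and all 7 values in {Fri, Mon, Sat, Sun, Thu, Tue, Wed} must be used), so Mona = Sat.
The 6 still-open variables together cover exactly {Fri, Mon, Sun, Thu, Tue, Wed} — 6 values for 6 variables — and Wed appears only in Nate's list, so Nate = Wed.
Kira and Alice share exactly the 2 values {Fri, Tue}; by pigeonhole those values go to them, so strike Fri, Tue from Bob, Jack.
No further eliminations apply; Alice can still be any of Fri, Tue.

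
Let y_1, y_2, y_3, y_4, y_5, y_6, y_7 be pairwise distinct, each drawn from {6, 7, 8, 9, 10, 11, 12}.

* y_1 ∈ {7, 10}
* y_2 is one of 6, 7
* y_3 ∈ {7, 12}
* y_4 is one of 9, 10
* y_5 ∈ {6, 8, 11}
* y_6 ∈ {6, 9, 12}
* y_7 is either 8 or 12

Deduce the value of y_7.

8

The 7 variables draw from only 7 values {6, 7, 8, 9, 10, 11, 12}, so each is used; only y_5 can be 11, hence y_5 = 11.
The 6 still-open variables together cover exactly {6, 7, 8, 9, 10, 12} — 6 values for 6 variables — and 8 appears only in y_7's list, so y_7 = 8.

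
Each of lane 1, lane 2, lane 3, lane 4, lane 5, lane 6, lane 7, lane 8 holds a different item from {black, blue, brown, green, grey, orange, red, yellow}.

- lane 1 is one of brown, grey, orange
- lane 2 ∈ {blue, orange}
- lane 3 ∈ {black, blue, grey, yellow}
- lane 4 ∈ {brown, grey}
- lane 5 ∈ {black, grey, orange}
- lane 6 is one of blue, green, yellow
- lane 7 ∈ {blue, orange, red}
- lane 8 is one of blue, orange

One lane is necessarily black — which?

lane 5

Among the 8 variables, green fits only lane 6 (and all 8 values in {black, blue, brown, green, grey, orange, red, yellow} must be used), so lane 6 = green.
Among the 7 still-open variables, red fits only lane 7 (and all 7 values in {black, blue, brown, grey, orange, red, yellow} must be used), so lane 7 = red.
The 6 still-open variables draw from only 6 values {black, blue, brown, grey, orange, yellow}, so each is used; only lane 3 can be yellow, hence lane 3 = yellow.
The 5 still-open variables together cover exactly {black, blue, brown, grey, orange} — 5 values for 5 variables — and black appears only in lane 5's list, so lane 5 = black.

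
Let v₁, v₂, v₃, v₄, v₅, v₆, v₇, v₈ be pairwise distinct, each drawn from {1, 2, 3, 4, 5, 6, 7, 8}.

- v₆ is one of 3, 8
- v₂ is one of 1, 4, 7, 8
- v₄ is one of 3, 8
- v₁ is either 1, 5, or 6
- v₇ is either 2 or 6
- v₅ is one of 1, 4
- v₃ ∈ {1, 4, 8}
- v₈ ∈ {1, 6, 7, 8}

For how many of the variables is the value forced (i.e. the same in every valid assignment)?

The 8 variables together cover exactly {1, 2, 3, 4, 5, 6, 7, 8} — 8 values for 8 variables — and 2 appears only in v₇'s list, so v₇ = 2.
The 7 still-open variables together cover exactly {1, 3, 4, 5, 6, 7, 8} — 7 values for 7 variables — and 5 appears only in v₁'s list, so v₁ = 5.
The 6 still-open variables together cover exactly {1, 3, 4, 6, 7, 8} — 6 values for 6 variables — and 6 appears only in v₈'s list, so v₈ = 6.
Among the 5 still-open variables, 7 fits only v₂ (and all 5 values in {1, 3, 4, 7, 8} must be used), so v₂ = 7.
v₄ and v₆ between them cover only {3, 8} — a naked pair. Remove those values from v₃.
Determined: v₁=5, v₂=7, v₇=2, v₈=6. The other variables each still have more than one consistent value. That makes 4.

4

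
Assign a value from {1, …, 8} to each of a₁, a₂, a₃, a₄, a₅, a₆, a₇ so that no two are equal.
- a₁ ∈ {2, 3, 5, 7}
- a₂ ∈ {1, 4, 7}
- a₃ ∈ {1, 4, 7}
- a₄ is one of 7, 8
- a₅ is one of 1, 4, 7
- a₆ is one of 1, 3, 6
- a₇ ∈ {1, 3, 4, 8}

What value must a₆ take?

6

The 3 variables a₂, a₃, a₅ are confined to {1, 4, 7}, which locks those values in; drop them from a₁, a₄, a₆, a₇.
a₄ must be 8 (only option left). Remove 8 from a₇.
a₇ must be 3 (only option left). Strike 3 from a₁, a₆.
So a₆ = 6.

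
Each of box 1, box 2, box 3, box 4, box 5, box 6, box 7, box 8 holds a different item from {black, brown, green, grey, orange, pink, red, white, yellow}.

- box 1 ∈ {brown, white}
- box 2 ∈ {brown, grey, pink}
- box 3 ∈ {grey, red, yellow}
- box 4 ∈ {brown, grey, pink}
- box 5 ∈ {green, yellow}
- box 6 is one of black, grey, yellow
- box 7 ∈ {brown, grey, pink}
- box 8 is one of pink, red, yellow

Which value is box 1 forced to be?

Among the 8 variables, black fits only box 6 (and all 8 values in {black, brown, green, grey, pink, red, white, yellow} must be used), so box 6 = black.
The 7 still-open variables together cover exactly {brown, green, grey, pink, red, white, yellow} — 7 values for 7 variables — and green appears only in box 5's list, so box 5 = green.
The 6 still-open variables draw from only 6 values {brown, grey, pink, red, white, yellow}, so each is used; only box 1 can be white, hence box 1 = white.

white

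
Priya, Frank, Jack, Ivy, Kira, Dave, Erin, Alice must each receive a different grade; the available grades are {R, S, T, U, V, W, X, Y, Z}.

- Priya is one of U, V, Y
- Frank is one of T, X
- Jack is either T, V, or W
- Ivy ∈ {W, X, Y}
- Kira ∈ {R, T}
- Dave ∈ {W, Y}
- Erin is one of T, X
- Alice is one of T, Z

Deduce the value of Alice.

The 8 variables together cover exactly {R, T, U, V, W, X, Y, Z} — 8 values for 8 variables — and R appears only in Kira's list, so Kira = R.
The 7 still-open variables together cover exactly {T, U, V, W, X, Y, Z} — 7 values for 7 variables — and U appears only in Priya's list, so Priya = U.
The 6 still-open variables draw from only 6 values {T, V, W, X, Y, Z}, so each is used; only Jack can be V, hence Jack = V.
The 5 still-open variables draw from only 5 values {T, W, X, Y, Z}, so each is used; only Alice can be Z, hence Alice = Z.

Z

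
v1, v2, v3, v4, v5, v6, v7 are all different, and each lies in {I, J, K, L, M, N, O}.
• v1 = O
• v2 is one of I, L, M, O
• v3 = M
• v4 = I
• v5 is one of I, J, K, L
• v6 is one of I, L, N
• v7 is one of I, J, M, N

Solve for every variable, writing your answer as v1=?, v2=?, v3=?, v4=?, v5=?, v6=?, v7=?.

v1 must be O (only option left). So v2 can't be O.
v3 has just one choice, so v3 = M. Remove M from v2, v7.
That leaves v4 = I. So v2, v5, v6, v7 can't be I.
v2 has just one choice, so v2 = L. So v5, v6 can't be L.
v6 has just one choice, so v6 = N. So v7 can't be N.
v7's domain is down to {J}, so v7 = J. Eliminate J elsewhere: v5.
v5 has just one choice, so v5 = K.

v1=O, v2=L, v3=M, v4=I, v5=K, v6=N, v7=J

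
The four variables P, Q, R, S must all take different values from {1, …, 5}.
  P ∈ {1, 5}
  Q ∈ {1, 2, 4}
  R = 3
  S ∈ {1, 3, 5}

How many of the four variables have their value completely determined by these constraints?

1

R has just one choice, so R = 3. Strike 3 from S.
The 2 variables P and S are confined to {1, 5}, which locks those values in; drop them from Q.
Determined: R=3. The other variables each still have more than one consistent value. That makes 1.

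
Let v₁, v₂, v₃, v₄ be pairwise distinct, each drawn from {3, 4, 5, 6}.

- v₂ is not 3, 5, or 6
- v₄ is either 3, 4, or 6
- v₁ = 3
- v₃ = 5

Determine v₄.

6

v₁ has just one choice, so v₁ = 3. Strike 3 from v₄.
v₂'s domain is down to {4}, so v₂ = 4. Strike 4 from v₄.
So v₄ = 6.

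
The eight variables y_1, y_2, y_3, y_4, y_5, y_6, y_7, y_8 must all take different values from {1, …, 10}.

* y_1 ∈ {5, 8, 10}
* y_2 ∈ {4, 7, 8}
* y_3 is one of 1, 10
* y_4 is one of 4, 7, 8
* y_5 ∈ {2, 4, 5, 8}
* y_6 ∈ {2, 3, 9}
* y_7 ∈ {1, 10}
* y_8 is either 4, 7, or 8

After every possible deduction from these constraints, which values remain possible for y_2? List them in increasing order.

The 2 variables y_3 and y_7 are confined to {1, 10}, which locks those values in; drop them from y_1.
y_2, y_4, y_8 between them cover only {4, 7, 8} — a naked triple. Remove those values from y_1, y_5.
y_1 has just one choice, so y_1 = 5. Remove 5 from y_5.
y_5 has just one choice, so y_5 = 2. Strike 2 from y_6.
No further eliminations apply; y_2 can still be any of 4, 7, 8.

4, 7, 8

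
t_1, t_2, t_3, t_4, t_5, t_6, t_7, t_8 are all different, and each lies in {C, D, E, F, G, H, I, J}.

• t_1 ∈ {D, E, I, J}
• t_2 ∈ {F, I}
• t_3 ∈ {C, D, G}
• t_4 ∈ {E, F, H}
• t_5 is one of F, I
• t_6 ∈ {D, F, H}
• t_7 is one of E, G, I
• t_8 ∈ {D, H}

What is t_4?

E

Among the 8 variables, C fits only t_3 (and all 8 values in {C, D, E, F, G, H, I, J} must be used), so t_3 = C.
The 7 still-open variables draw from only 7 values {D, E, F, G, H, I, J}, so each is used; only t_7 can be G, hence t_7 = G.
Among the 6 still-open variables, J fits only t_1 (and all 6 values in {D, E, F, H, I, J} must be used), so t_1 = J.
Among the 5 still-open variables, E fits only t_4 (and all 5 values in {D, E, F, H, I} must be used), so t_4 = E.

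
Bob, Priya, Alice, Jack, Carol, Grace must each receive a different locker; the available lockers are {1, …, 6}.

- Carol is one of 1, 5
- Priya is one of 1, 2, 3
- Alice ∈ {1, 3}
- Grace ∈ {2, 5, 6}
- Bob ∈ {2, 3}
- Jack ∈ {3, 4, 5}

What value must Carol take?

The 6 variables draw from only 6 values {1, 2, 3, 4, 5, 6}, so each is used; only Jack can be 4, hence Jack = 4.
The 5 still-open variables draw from only 5 values {1, 2, 3, 5, 6}, so each is used; only Grace can be 6, hence Grace = 6.
The 4 still-open variables draw from only 4 values {1, 2, 3, 5}, so each is used; only Carol can be 5, hence Carol = 5.

5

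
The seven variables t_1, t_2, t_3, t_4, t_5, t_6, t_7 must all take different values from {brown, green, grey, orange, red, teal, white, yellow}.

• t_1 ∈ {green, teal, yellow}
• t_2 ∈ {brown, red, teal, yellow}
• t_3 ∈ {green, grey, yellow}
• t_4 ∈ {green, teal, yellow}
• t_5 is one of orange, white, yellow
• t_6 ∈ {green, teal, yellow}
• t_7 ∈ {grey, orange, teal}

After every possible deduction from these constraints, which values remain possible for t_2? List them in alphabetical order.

brown, red

t_1, t_4, t_6 share exactly the 3 values {green, teal, yellow}; by pigeonhole those values go to them, so strike green, teal, yellow from t_2, t_3, t_5, t_7.
t_3 has just one choice, so t_3 = grey. Strike grey from t_7.
t_7 has just one choice, so t_7 = orange. Remove orange from t_5.
That leaves t_5 = white.
No further eliminations apply; t_2 can still be any of brown, red.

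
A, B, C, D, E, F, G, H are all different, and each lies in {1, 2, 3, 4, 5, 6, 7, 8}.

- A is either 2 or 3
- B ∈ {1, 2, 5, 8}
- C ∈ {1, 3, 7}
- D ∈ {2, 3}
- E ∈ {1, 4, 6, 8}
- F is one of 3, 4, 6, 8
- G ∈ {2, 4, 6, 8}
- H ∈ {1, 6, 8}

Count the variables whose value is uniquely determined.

2

The 8 variables draw from only 8 values {1, 2, 3, 4, 5, 6, 7, 8}, so each is used; only B can be 5, hence B = 5.
The 7 still-open variables draw from only 7 values {1, 2, 3, 4, 6, 7, 8}, so each is used; only C can be 7, hence C = 7.
A and D share exactly the 2 values {2, 3}; by pigeonhole those values go to them, so strike 2, 3 from F, G.
Determined: B=5, C=7. The other variables each still have more than one consistent value. That makes 2.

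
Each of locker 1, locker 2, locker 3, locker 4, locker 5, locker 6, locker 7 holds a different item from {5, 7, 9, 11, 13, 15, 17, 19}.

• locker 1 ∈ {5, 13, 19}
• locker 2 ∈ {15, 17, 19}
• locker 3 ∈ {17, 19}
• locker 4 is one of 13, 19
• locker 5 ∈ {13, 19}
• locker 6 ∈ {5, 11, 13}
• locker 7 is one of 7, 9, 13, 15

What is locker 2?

locker 4 and locker 5 share exactly the 2 values {13, 19}; by pigeonhole those values go to them, so strike 13, 19 from locker 1, locker 2, locker 3, locker 6, locker 7.
locker 1 must be 5 (only option left). Remove 5 from locker 6.
locker 3 has just one choice, so locker 3 = 17. Remove 17 from locker 2.
So locker 2 = 15.

15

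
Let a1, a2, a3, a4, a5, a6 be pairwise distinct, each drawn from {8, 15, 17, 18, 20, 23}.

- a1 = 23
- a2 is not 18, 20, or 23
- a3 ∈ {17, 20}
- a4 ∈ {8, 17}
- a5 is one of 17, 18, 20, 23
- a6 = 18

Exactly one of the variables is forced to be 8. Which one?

a1 must be 23 (only option left). Strike 23 from a5.
a6 must be 18 (only option left). Eliminate 18 elsewhere: a5.
The 4 still-open variables together cover exactly {8, 15, 17, 20} — 4 values for 4 variables — and 15 appears only in a2's list, so a2 = 15.
The 3 still-open variables together cover exactly {8, 17, 20} — 3 values for 3 variables — and 8 appears only in a4's list, so a4 = 8.

a4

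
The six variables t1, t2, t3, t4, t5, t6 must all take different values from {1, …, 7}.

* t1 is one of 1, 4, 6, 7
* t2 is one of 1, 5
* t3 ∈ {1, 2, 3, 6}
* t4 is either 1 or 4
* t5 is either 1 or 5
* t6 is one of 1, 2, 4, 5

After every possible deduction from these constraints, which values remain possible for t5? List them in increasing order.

t2 and t5 between them cover only {1, 5} — a naked pair. Remove those values from t1, t3, t4, t6.
t4 has just one choice, so t4 = 4. Eliminate 4 elsewhere: t1, t6.
t6 has just one choice, so t6 = 2. Strike 2 from t3.
No further eliminations apply; t5 can still be any of 1, 5.

1, 5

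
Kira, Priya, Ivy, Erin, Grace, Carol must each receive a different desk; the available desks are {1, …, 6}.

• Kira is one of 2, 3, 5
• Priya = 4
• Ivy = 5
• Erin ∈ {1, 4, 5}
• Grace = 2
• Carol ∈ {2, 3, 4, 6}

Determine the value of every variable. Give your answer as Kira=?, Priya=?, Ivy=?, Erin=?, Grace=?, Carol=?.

Kira=3, Priya=4, Ivy=5, Erin=1, Grace=2, Carol=6

Priya has just one choice, so Priya = 4. Strike 4 from Erin, Carol.
Ivy has just one choice, so Ivy = 5. Strike 5 from Kira, Erin.
That leaves Erin = 1.
Grace's domain is down to {2}, so Grace = 2. Eliminate 2 elsewhere: Kira, Carol.
Kira has just one choice, so Kira = 3. So Carol can't be 3.
Carol must be 6 (only option left).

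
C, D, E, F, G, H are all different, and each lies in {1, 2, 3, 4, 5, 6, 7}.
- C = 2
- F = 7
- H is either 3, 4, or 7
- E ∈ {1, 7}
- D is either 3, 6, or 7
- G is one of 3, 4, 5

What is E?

C has just one choice, so C = 2.
F's domain is down to {7}, so F = 7. So D, E, H can't be 7.
So E = 1.

1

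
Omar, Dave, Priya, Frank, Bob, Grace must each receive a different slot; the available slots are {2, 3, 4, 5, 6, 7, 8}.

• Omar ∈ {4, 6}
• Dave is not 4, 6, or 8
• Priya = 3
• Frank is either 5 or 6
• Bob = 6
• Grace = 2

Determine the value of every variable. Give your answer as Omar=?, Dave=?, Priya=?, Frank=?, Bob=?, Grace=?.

Priya must be 3 (only option left). Remove 3 from Dave.
That leaves Bob = 6. So Omar, Frank can't be 6.
Grace must be 2 (only option left). Strike 2 from Dave.
Omar has just one choice, so Omar = 4.
Frank must be 5 (only option left). Strike 5 from Dave.
Dave's domain is down to {7}, so Dave = 7.

Omar=4, Dave=7, Priya=3, Frank=5, Bob=6, Grace=2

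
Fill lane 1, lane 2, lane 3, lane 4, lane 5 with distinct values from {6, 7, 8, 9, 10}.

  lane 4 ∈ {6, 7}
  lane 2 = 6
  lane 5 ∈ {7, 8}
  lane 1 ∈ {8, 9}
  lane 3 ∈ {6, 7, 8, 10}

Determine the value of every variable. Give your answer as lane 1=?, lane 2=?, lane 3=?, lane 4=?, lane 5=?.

lane 2 has just one choice, so lane 2 = 6. So lane 3, lane 4 can't be 6.
lane 4 must be 7 (only option left). So lane 3, lane 5 can't be 7.
That leaves lane 5 = 8. Strike 8 from lane 1, lane 3.
lane 1's domain is down to {9}, so lane 1 = 9.
That leaves lane 3 = 10.

lane 1=9, lane 2=6, lane 3=10, lane 4=7, lane 5=8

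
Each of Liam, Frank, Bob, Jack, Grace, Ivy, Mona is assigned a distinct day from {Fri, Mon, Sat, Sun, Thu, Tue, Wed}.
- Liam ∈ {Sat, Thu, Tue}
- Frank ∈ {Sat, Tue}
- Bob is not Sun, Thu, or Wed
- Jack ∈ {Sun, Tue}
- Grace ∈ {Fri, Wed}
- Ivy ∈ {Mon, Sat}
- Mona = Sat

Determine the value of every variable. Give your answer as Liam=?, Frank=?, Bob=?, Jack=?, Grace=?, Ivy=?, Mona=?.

Liam=Thu, Frank=Tue, Bob=Fri, Jack=Sun, Grace=Wed, Ivy=Mon, Mona=Sat

Mona has just one choice, so Mona = Sat. Eliminate Sat elsewhere: Liam, Frank, Bob, Ivy.
Frank's domain is down to {Tue}, so Frank = Tue. Remove Tue from Liam, Bob, Jack.
Jack has just one choice, so Jack = Sun.
That leaves Ivy = Mon. Strike Mon from Bob.
Liam has just one choice, so Liam = Thu.
Bob must be Fri (only option left). Strike Fri from Grace.
That leaves Grace = Wed.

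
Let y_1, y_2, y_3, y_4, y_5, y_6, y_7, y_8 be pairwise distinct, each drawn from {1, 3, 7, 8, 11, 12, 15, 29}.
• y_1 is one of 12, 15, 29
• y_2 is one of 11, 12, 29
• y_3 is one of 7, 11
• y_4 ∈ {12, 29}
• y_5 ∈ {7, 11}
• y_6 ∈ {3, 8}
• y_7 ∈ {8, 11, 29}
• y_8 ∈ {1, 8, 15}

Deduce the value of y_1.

15

Among the 8 variables, 1 fits only y_8 (and all 8 values in {1, 3, 7, 8, 11, 12, 15, 29} must be used), so y_8 = 1.
The 7 still-open variables draw from only 7 values {3, 7, 8, 11, 12, 15, 29}, so each is used; only y_6 can be 3, hence y_6 = 3.
The 6 still-open variables together cover exactly {7, 8, 11, 12, 15, 29} — 6 values for 6 variables — and 8 appears only in y_7's list, so y_7 = 8.
The 5 still-open variables draw from only 5 values {7, 11, 12, 15, 29}, so each is used; only y_1 can be 15, hence y_1 = 15.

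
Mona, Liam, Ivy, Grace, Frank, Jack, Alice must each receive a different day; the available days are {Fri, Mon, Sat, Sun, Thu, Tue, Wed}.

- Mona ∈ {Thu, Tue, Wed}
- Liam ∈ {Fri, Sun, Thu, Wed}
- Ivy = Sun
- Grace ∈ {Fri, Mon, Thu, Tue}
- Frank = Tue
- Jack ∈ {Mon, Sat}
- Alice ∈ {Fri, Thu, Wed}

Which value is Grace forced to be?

Ivy must be Sun (only option left). Strike Sun from Liam.
Frank's domain is down to {Tue}, so Frank = Tue. Eliminate Tue elsewhere: Mona, Grace.
The 5 still-open variables draw from only 5 values {Fri, Mon, Sat, Thu, Wed}, so each is used; only Jack can be Sat, hence Jack = Sat.
The 4 still-open variables together cover exactly {Fri, Mon, Thu, Wed} — 4 values for 4 variables — and Mon appears only in Grace's list, so Grace = Mon.

Mon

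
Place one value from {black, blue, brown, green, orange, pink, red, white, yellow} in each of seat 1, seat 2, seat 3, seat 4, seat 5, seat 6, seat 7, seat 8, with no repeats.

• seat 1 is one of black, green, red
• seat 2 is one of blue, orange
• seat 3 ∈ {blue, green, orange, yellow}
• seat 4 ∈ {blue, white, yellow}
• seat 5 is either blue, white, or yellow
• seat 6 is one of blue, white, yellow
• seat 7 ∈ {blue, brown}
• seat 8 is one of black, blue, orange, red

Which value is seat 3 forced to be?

Among the 8 variables, brown fits only seat 7 (and all 8 values in {black, blue, brown, green, orange, red, white, yellow} must be used), so seat 7 = brown.
seat 4, seat 5, seat 6 between them cover only {blue, white, yellow} — a naked triple. Remove those values from seat 2, seat 3, seat 8.
That leaves seat 2 = orange. So seat 3, seat 8 can't be orange.
So seat 3 = green.

green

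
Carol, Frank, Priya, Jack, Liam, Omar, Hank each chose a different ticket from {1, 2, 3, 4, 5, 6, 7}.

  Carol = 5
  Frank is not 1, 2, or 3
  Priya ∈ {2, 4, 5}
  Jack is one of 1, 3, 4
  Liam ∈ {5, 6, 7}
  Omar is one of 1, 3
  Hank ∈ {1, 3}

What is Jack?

4

Carol's domain is down to {5}, so Carol = 5. So Frank, Priya, Liam can't be 5.
The 6 still-open variables together cover exactly {1, 2, 3, 4, 6, 7} — 6 values for 6 variables — and 2 appears only in Priya's list, so Priya = 2.
Omar and Hank share exactly the 2 values {1, 3}; by pigeonhole those values go to them, so strike 1, 3 from Jack.
So Jack = 4.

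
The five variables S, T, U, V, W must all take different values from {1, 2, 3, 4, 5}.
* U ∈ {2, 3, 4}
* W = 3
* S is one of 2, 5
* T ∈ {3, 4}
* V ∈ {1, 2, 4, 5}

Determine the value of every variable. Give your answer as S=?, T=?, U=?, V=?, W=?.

S=5, T=4, U=2, V=1, W=3

W's domain is down to {3}, so W = 3. Eliminate 3 elsewhere: T, U.
T must be 4 (only option left). Remove 4 from U, V.
That leaves U = 2. Eliminate 2 elsewhere: S, V.
S has just one choice, so S = 5. Remove 5 from V.
V's domain is down to {1}, so V = 1.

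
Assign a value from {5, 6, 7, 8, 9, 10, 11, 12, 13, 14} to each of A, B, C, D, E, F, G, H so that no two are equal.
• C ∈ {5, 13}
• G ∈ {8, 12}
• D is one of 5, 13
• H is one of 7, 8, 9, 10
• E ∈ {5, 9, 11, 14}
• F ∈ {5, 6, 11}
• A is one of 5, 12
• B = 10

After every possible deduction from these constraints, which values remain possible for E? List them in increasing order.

9, 11, 14

B's domain is down to {10}, so B = 10. Remove 10 from H.
C and D share exactly the 2 values {5, 13}; by pigeonhole those values go to them, so strike 5, 13 from A, E, F.
That leaves A = 12. Remove 12 from G.
G has just one choice, so G = 8. So H can't be 8.
No further eliminations apply; E can still be any of 9, 11, 14.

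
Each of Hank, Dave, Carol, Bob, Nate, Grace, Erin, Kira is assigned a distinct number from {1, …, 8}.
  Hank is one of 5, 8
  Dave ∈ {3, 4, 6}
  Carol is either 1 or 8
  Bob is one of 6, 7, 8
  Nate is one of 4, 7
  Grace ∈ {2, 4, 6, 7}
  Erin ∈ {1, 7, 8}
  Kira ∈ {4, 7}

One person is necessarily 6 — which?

Bob

The 8 variables draw from only 8 values {1, 2, 3, 4, 5, 6, 7, 8}, so each is used; only Grace can be 2, hence Grace = 2.
The 7 still-open variables together cover exactly {1, 3, 4, 5, 6, 7, 8} — 7 values for 7 variables — and 3 appears only in Dave's list, so Dave = 3.
The 6 still-open variables draw from only 6 values {1, 4, 5, 6, 7, 8}, so each is used; only Hank can be 5, hence Hank = 5.
The 5 still-open variables together cover exactly {1, 4, 6, 7, 8} — 5 values for 5 variables — and 6 appears only in Bob's list, so Bob = 6.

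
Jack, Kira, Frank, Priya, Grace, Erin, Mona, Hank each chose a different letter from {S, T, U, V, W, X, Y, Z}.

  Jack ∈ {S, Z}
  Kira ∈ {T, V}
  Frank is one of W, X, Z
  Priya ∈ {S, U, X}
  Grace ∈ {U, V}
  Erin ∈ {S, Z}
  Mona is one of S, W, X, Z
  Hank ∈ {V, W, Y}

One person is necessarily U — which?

The 8 variables draw from only 8 values {S, T, U, V, W, X, Y, Z}, so each is used; only Kira can be T, hence Kira = T.
The 7 still-open variables together cover exactly {S, U, V, W, X, Y, Z} — 7 values for 7 variables — and Y appears only in Hank's list, so Hank = Y.
The 6 still-open variables draw from only 6 values {S, U, V, W, X, Z}, so each is used; only Grace can be V, hence Grace = V.
The 5 still-open variables draw from only 5 values {S, U, W, X, Z}, so each is used; only Priya can be U, hence Priya = U.

Priya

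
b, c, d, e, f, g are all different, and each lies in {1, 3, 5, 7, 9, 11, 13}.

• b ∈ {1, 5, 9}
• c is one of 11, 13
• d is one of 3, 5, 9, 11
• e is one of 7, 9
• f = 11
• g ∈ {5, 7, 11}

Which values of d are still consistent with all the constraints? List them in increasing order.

f has just one choice, so f = 11. Eliminate 11 elsewhere: c, d, g.
c must be 13 (only option left).
No further eliminations apply; d can still be any of 3, 5, 9.

3, 5, 9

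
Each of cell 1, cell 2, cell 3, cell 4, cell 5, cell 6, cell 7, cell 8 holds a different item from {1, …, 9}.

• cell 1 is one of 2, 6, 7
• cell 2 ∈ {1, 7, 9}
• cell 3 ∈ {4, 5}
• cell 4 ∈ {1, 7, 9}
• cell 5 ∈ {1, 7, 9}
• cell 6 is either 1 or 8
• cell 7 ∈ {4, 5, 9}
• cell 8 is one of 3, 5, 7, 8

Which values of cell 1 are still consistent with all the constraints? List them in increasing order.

The 3 variables cell 2, cell 4, cell 5 are confined to {1, 7, 9}, which locks those values in; drop them from cell 1, cell 6, cell 7, cell 8.
cell 6's domain is down to {8}, so cell 6 = 8. Remove 8 from cell 8.
cell 3 and cell 7 between them cover only {4, 5} — a naked pair. Remove those values from cell 8.
cell 8's domain is down to {3}, so cell 8 = 3.
No further eliminations apply; cell 1 can still be any of 2, 6.

2, 6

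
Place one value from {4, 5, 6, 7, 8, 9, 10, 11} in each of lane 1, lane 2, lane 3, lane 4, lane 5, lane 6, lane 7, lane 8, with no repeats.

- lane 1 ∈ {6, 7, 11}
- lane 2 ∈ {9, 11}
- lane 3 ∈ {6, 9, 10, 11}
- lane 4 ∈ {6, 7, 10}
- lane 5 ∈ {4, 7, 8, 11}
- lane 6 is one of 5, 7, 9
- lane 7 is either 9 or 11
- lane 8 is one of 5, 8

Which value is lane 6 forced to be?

The 8 variables draw from only 8 values {4, 5, 6, 7, 8, 9, 10, 11}, so each is used; only lane 5 can be 4, hence lane 5 = 4.
The 7 still-open variables together cover exactly {5, 6, 7, 8, 9, 10, 11} — 7 values for 7 variables — and 8 appears only in lane 8's list, so lane 8 = 8.
The 6 still-open variables draw from only 6 values {5, 6, 7, 9, 10, 11}, so each is used; only lane 6 can be 5, hence lane 6 = 5.

5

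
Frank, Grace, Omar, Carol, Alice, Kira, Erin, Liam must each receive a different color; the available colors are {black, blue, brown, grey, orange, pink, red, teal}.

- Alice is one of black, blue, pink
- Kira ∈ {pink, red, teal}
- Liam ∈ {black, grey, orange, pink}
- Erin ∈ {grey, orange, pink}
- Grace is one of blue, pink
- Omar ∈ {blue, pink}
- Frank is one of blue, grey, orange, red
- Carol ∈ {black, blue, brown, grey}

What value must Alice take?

black

The 8 variables together cover exactly {black, blue, brown, grey, orange, pink, red, teal} — 8 values for 8 variables — and brown appears only in Carol's list, so Carol = brown.
The 7 still-open variables together cover exactly {black, blue, grey, orange, pink, red, teal} — 7 values for 7 variables — and teal appears only in Kira's list, so Kira = teal.
The 6 still-open variables together cover exactly {black, blue, grey, orange, pink, red} — 6 values for 6 variables — and red appears only in Frank's list, so Frank = red.
Grace and Omar between them cover only {blue, pink} — a naked pair. Remove those values from Alice, Erin, Liam.
So Alice = black.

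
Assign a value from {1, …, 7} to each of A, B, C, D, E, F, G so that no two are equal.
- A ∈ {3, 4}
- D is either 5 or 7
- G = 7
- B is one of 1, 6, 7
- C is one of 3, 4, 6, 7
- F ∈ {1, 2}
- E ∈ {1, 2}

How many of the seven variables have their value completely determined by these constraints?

3

G's domain is down to {7}, so G = 7. Strike 7 from B, C, D.
D must be 5 (only option left).
E and F share exactly the 2 values {1, 2}; by pigeonhole those values go to them, so strike 1, 2 from B.
That leaves B = 6. So C can't be 6.
Determined: B=6, D=5, G=7. The other variables each still have more than one consistent value. That makes 3.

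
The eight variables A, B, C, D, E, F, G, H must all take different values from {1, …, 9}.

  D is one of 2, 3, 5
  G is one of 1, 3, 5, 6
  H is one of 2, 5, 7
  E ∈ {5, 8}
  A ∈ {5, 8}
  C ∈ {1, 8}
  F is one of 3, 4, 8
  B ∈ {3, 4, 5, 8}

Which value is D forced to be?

The 8 variables draw from only 8 values {1, 2, 3, 4, 5, 6, 7, 8}, so each is used; only G can be 6, hence G = 6.
Among the 7 still-open variables, 1 fits only C (and all 7 values in {1, 2, 3, 4, 5, 7, 8} must be used), so C = 1.
The 6 still-open variables draw from only 6 values {2, 3, 4, 5, 7, 8}, so each is used; only H can be 7, hence H = 7.
The 5 still-open variables together cover exactly {2, 3, 4, 5, 8} — 5 values for 5 variables — and 2 appears only in D's list, so D = 2.

2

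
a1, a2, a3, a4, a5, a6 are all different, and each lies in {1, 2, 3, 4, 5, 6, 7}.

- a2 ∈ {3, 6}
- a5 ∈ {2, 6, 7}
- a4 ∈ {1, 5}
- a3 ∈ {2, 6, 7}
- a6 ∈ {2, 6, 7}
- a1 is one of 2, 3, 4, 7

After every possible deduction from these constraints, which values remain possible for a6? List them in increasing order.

The 3 variables a3, a5, a6 are confined to {2, 6, 7}, which locks those values in; drop them from a1, a2.
a2 has just one choice, so a2 = 3. Strike 3 from a1.
a1 must be 4 (only option left).
No further eliminations apply; a6 can still be any of 2, 6, 7.

2, 6, 7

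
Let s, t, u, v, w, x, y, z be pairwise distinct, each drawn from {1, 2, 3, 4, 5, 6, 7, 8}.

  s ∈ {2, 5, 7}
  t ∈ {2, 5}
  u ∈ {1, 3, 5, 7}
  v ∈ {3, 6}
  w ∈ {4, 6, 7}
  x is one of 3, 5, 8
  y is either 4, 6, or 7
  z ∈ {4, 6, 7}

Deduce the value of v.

3

The 8 variables draw from only 8 values {1, 2, 3, 4, 5, 6, 7, 8}, so each is used; only u can be 1, hence u = 1.
The 7 still-open variables draw from only 7 values {2, 3, 4, 5, 6, 7, 8}, so each is used; only x can be 8, hence x = 8.
Among the 6 still-open variables, 3 fits only v (and all 6 values in {2, 3, 4, 5, 6, 7} must be used), so v = 3.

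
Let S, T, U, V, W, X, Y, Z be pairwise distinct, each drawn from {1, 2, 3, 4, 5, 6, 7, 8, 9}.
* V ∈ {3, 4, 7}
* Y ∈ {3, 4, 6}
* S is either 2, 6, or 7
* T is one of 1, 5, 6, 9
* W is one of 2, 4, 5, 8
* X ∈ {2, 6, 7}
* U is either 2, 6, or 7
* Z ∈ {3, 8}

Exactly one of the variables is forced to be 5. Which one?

S, U, X between them cover only {2, 6, 7} — a naked triple. Remove those values from T, V, W, Y.
The 2 variables V and Y are confined to {3, 4}, which locks those values in; drop them from W, Z.
Z has just one choice, so Z = 8. So W can't be 8.
So 5 goes to W.

W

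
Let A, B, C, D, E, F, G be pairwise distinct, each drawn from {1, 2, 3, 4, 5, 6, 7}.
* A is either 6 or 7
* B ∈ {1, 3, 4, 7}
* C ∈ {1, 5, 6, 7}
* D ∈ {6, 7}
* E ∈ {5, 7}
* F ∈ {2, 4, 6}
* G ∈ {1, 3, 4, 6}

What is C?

The 7 variables draw from only 7 values {1, 2, 3, 4, 5, 6, 7}, so each is used; only F can be 2, hence F = 2.
A and D share exactly the 2 values {6, 7}; by pigeonhole those values go to them, so strike 6, 7 from B, C, E, G.
E must be 5 (only option left). Strike 5 from C.
So C = 1.

1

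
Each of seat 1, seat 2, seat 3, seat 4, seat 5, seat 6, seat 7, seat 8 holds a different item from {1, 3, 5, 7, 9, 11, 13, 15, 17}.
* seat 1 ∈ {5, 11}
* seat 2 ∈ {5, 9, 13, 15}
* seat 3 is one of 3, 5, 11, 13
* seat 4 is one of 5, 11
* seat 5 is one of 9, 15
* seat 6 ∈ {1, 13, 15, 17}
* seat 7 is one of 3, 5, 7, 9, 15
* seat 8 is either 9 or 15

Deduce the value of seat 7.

7

The 2 variables seat 1 and seat 4 are confined to {5, 11}, which locks those values in; drop them from seat 2, seat 3, seat 7.
seat 5 and seat 8 share exactly the 2 values {9, 15}; by pigeonhole those values go to them, so strike 9, 15 from seat 2, seat 6, seat 7.
seat 2 must be 13 (only option left). Eliminate 13 elsewhere: seat 3, seat 6.
That leaves seat 3 = 3. Eliminate 3 elsewhere: seat 7.
So seat 7 = 7.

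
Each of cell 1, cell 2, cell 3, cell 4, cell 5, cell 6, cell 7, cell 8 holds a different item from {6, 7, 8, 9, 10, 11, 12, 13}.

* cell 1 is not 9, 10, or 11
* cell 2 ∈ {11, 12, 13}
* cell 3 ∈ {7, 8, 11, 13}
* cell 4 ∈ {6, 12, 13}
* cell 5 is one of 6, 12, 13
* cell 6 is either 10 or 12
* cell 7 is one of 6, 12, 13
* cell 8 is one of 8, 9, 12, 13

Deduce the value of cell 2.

The 8 variables draw from only 8 values {6, 7, 8, 9, 10, 11, 12, 13}, so each is used; only cell 8 can be 9, hence cell 8 = 9.
The 7 still-open variables draw from only 7 values {6, 7, 8, 10, 11, 12, 13}, so each is used; only cell 6 can be 10, hence cell 6 = 10.
The 3 variables cell 4, cell 5, cell 7 are confined to {6, 12, 13}, which locks those values in; drop them from cell 1, cell 2, cell 3.
So cell 2 = 11.

11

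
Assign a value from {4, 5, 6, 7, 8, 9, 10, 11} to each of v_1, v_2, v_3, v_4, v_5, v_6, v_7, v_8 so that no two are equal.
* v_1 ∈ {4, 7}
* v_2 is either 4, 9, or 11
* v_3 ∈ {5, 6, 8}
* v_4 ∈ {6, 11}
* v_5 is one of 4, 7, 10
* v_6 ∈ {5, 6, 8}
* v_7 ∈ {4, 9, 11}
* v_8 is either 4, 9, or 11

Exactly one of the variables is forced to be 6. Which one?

v_4

The 8 variables draw from only 8 values {4, 5, 6, 7, 8, 9, 10, 11}, so each is used; only v_5 can be 10, hence v_5 = 10.
The 7 still-open variables draw from only 7 values {4, 5, 6, 7, 8, 9, 11}, so each is used; only v_1 can be 7, hence v_1 = 7.
v_2, v_7, v_8 share exactly the 3 values {4, 9, 11}; by pigeonhole those values go to them, so strike 4, 9, 11 from v_4.
So 6 goes to v_4.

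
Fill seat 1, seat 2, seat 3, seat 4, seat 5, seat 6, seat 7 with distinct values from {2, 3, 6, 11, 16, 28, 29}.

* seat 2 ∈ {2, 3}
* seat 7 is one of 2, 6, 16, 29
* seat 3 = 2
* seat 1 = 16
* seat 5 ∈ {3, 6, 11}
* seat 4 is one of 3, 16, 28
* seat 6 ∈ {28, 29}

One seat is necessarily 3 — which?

seat 2

seat 1's domain is down to {16}, so seat 1 = 16. Strike 16 from seat 4, seat 7.
seat 3 must be 2 (only option left). Remove 2 from seat 2, seat 7.
So 3 goes to seat 2.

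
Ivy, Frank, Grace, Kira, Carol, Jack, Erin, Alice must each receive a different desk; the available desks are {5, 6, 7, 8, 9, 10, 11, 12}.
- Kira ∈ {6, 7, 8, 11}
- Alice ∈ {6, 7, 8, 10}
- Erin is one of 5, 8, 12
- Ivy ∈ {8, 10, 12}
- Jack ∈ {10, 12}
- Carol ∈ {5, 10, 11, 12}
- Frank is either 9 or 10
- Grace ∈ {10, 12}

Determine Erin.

The 8 variables together cover exactly {5, 6, 7, 8, 9, 10, 11, 12} — 8 values for 8 variables — and 9 appears only in Frank's list, so Frank = 9.
Grace and Jack share exactly the 2 values {10, 12}; by pigeonhole those values go to them, so strike 10, 12 from Ivy, Carol, Erin, Alice.
Ivy has just one choice, so Ivy = 8. Eliminate 8 elsewhere: Kira, Erin, Alice.
So Erin = 5.

5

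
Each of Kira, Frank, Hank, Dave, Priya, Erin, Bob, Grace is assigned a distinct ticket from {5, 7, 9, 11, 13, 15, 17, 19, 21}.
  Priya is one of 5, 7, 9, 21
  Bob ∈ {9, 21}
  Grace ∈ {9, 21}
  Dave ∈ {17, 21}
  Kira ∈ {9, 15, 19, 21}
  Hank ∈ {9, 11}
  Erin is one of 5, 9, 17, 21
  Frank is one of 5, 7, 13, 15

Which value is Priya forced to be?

Bob and Grace share exactly the 2 values {9, 21}; by pigeonhole those values go to them, so strike 9, 21 from Kira, Hank, Dave, Priya, Erin.
Hank must be 11 (only option left).
That leaves Dave = 17. So Erin can't be 17.
That leaves Erin = 5. So Frank, Priya can't be 5.
So Priya = 7.

7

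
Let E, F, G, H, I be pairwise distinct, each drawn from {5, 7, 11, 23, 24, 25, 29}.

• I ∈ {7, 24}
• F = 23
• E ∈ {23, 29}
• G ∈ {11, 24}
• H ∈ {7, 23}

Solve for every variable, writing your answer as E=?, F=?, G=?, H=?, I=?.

F has just one choice, so F = 23. Remove 23 from E, H.
H must be 7 (only option left). Eliminate 7 elsewhere: I.
I has just one choice, so I = 24. Eliminate 24 elsewhere: G.
That leaves E = 29.
That leaves G = 11.

E=29, F=23, G=11, H=7, I=24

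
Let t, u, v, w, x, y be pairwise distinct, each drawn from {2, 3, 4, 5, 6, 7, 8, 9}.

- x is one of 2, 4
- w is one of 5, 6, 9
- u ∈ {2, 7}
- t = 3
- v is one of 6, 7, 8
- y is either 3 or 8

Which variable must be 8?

y

t has just one choice, so t = 3. Eliminate 3 elsewhere: y.
So 8 goes to y.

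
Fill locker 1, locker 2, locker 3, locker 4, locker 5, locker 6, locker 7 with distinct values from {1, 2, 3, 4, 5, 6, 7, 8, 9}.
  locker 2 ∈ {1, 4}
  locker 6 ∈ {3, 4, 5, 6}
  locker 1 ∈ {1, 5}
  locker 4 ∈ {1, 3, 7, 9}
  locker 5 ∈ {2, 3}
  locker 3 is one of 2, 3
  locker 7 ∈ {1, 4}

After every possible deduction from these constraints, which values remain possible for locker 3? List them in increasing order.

2, 3

The 2 variables locker 2 and locker 7 are confined to {1, 4}, which locks those values in; drop them from locker 1, locker 4, locker 6.
locker 1 must be 5 (only option left). So locker 6 can't be 5.
locker 3 and locker 5 between them cover only {2, 3} — a naked pair. Remove those values from locker 4, locker 6.
locker 6 has just one choice, so locker 6 = 6.
No further eliminations apply; locker 3 can still be any of 2, 3.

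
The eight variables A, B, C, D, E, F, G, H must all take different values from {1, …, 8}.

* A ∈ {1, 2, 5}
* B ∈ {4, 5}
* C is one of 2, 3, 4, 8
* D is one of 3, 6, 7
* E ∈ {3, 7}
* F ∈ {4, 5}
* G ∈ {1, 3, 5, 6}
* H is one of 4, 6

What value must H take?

6

The 8 variables together cover exactly {1, 2, 3, 4, 5, 6, 7, 8} — 8 values for 8 variables — and 8 appears only in C's list, so C = 8.
The 7 still-open variables draw from only 7 values {1, 2, 3, 4, 5, 6, 7}, so each is used; only A can be 2, hence A = 2.
Among the 6 still-open variables, 1 fits only G (and all 6 values in {1, 3, 4, 5, 6, 7} must be used), so G = 1.
B and F between them cover only {4, 5} — a naked pair. Remove those values from H.
So H = 6.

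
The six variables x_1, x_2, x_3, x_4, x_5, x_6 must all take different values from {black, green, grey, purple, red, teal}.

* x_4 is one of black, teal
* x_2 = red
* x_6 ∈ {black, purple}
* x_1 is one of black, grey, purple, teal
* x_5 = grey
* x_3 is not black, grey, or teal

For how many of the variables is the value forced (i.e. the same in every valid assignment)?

x_2 has just one choice, so x_2 = red. Eliminate red elsewhere: x_3.
x_5 must be grey (only option left). Eliminate grey elsewhere: x_1.
The 4 still-open variables together cover exactly {black, green, purple, teal} — 4 values for 4 variables — and green appears only in x_3's list, so x_3 = green.
Determined: x_2=red, x_3=green, x_5=grey. The other variables each still have more than one consistent value. That makes 3.

3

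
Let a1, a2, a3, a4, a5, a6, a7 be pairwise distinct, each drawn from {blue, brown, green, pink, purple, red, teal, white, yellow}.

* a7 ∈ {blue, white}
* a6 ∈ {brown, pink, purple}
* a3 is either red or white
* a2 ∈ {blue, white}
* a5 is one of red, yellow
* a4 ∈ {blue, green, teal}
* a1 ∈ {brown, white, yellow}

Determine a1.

brown

The 2 variables a2 and a7 are confined to {blue, white}, which locks those values in; drop them from a1, a3, a4.
a3 must be red (only option left). So a5 can't be red.
a5 has just one choice, so a5 = yellow. Eliminate yellow elsewhere: a1.
So a1 = brown.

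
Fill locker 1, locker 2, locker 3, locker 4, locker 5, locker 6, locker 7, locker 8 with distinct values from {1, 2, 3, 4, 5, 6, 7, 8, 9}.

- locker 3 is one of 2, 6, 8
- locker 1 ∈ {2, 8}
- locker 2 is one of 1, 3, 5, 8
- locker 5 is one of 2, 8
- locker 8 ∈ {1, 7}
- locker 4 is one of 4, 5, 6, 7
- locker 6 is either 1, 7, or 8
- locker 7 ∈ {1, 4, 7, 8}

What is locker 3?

The 8 variables together cover exactly {1, 2, 3, 4, 5, 6, 7, 8} — 8 values for 8 variables — and 3 appears only in locker 2's list, so locker 2 = 3.
The 7 still-open variables draw from only 7 values {1, 2, 4, 5, 6, 7, 8}, so each is used; only locker 4 can be 5, hence locker 4 = 5.
The 6 still-open variables together cover exactly {1, 2, 4, 6, 7, 8} — 6 values for 6 variables — and 4 appears only in locker 7's list, so locker 7 = 4.
Among the 5 still-open variables, 6 fits only locker 3 (and all 5 values in {1, 2, 6, 7, 8} must be used), so locker 3 = 6.

6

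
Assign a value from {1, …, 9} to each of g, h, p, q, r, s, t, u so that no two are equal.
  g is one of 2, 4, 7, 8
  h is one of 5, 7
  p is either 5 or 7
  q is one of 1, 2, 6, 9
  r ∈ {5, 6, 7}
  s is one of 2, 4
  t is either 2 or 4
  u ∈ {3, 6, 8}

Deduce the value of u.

3

The 2 variables h and p are confined to {5, 7}, which locks those values in; drop them from g, r.
That leaves r = 6. Eliminate 6 elsewhere: q, u.
s and t between them cover only {2, 4} — a naked pair. Remove those values from g, q.
g has just one choice, so g = 8. Strike 8 from u.
So u = 3.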